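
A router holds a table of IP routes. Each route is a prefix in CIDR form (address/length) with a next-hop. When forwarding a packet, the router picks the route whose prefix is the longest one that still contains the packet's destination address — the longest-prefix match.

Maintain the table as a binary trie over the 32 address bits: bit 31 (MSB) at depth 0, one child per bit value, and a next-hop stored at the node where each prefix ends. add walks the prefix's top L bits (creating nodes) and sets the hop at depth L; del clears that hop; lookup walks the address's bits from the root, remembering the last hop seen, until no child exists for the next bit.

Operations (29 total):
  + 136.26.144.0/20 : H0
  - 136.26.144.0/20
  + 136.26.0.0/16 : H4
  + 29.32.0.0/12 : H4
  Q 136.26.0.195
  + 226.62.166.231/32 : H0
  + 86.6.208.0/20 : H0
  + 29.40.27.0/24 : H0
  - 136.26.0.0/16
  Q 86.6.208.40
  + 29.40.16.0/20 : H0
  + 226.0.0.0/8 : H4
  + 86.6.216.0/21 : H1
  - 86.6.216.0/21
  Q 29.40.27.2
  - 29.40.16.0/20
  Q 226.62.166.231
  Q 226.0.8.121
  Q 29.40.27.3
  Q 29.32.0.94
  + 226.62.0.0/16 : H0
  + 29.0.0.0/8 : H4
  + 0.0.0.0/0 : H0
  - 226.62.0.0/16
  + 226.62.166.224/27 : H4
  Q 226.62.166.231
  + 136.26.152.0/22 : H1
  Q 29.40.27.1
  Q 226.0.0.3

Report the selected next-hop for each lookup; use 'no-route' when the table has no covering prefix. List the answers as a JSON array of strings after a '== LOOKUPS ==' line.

Trace:
  + 136.26.144.0/20 (H0) depth=20
  del 136.26.144.0/20 (clear depth 20)
  + 136.26.0.0/16 (H4) depth=16
  + 29.32.0.0/12 (H4) depth=12
  Q 136.26.0.195: descend 1000100000011010 ; hops seen [H4] ; pick H4
  + 226.62.166.231/32 (H0) depth=32
  + 86.6.208.0/20 (H0) depth=20
  + 29.40.27.0/24 (H0) depth=24
  del 136.26.0.0/16 (clear depth 16)
  Q 86.6.208.40: descend 01010110000001101101 ; hops seen [H0] ; pick H0
  + 29.40.16.0/20 (H0) depth=20
  + 226.0.0.0/8 (H4) depth=8
  + 86.6.216.0/21 (H1) depth=21
  del 86.6.216.0/21 (clear depth 21)
  Q 29.40.27.2: descend 000111010010100000011011 ; hops seen [H4,H0,H0] ; pick H0
  del 29.40.16.0/20 (clear depth 20)
  Q 226.62.166.231: descend 11100010001111101010011011100111 ; hops seen [H4,H0] ; pick H0
  Q 226.0.8.121: descend 1110001000 ; hops seen [H4] ; pick H4
  Q 29.40.27.3: descend 000111010010100000011011 ; hops seen [H4,H0] ; pick H0
  Q 29.32.0.94: descend 000111010010 ; hops seen [H4] ; pick H4
  + 226.62.0.0/16 (H0) depth=16
  + 29.0.0.0/8 (H4) depth=8
  + 0.0.0.0/0 (H0) depth=0
  del 226.62.0.0/16 (clear depth 16)
  + 226.62.166.224/27 (H4) depth=27
  Q 226.62.166.231: descend 11100010001111101010011011100111 ; hops seen [H0,H4,H4,H0] ; pick H0
  + 136.26.152.0/22 (H1) depth=22
  Q 29.40.27.1: descend 000111010010100000011011 ; hops seen [H0,H4,H4,H0] ; pick H0
  Q 226.0.0.3: descend 1110001000 ; hops seen [H0,H4] ; pick H4

== LOOKUPS ==
["H4","H0","H0","H0","H4","H0","H4","H0","H0","H4"]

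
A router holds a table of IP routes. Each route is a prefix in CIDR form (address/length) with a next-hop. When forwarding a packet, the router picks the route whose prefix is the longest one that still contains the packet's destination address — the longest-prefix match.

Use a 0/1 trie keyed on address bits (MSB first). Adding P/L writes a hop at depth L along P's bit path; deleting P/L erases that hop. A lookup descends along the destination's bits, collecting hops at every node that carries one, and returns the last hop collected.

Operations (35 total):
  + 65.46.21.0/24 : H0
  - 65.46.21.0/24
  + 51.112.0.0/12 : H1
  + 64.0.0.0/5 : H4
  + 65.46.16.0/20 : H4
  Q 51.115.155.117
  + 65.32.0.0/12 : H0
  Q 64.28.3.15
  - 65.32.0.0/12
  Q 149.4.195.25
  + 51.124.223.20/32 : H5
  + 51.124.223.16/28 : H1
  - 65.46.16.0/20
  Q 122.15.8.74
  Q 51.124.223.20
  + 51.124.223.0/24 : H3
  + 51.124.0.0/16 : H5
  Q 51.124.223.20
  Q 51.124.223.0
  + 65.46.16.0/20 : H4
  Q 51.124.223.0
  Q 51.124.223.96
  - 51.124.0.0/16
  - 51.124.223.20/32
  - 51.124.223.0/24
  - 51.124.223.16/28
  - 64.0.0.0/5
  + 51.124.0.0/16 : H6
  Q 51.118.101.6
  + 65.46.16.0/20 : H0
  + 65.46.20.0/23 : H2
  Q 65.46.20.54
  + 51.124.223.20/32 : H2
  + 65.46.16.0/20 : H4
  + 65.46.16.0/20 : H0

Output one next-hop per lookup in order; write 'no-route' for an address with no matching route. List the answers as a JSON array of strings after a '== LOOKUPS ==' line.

Trace:
  + 65.46.21.0/24 (H0) depth=24
  del 65.46.21.0/24 (clear depth 24)
  + 51.112.0.0/12 (H1) depth=12
  + 64.0.0.0/5 (H4) depth=5
  + 65.46.16.0/20 (H4) depth=20
  Q 51.115.155.117: descend 001100110111 ; hops seen [H1] ; pick H1
  + 65.32.0.0/12 (H0) depth=12
  Q 64.28.3.15: descend 0100000 ; hops seen [H4] ; pick H4
  del 65.32.0.0/12 (clear depth 12)
  Q 149.4.195.25: descend ε ; hops seen [∅] ; pick no-route
  + 51.124.223.20/32 (H5) depth=32
  + 51.124.223.16/28 (H1) depth=28
  del 65.46.16.0/20 (clear depth 20)
  Q 122.15.8.74: descend 01 ; hops seen [∅] ; pick no-route
  Q 51.124.223.20: descend 00110011011111001101111100010100 ; hops seen [H1,H1,H5] ; pick H5
  + 51.124.223.0/24 (H3) depth=24
  + 51.124.0.0/16 (H5) depth=16
  Q 51.124.223.20: descend 00110011011111001101111100010100 ; hops seen [H1,H5,H3,H1,H5] ; pick H5
  Q 51.124.223.0: descend 001100110111110011011111000 ; hops seen [H1,H5,H3] ; pick H3
  + 65.46.16.0/20 (H4) depth=20
  Q 51.124.223.0: descend 001100110111110011011111000 ; hops seen [H1,H5,H3] ; pick H3
  Q 51.124.223.96: descend 0011001101111100110111110 ; hops seen [H1,H5,H3] ; pick H3
  del 51.124.0.0/16 (clear depth 16)
  del 51.124.223.20/32 (clear depth 32)
  del 51.124.223.0/24 (clear depth 24)
  del 51.124.223.16/28 (clear depth 28)
  del 64.0.0.0/5 (clear depth 5)
  + 51.124.0.0/16 (H6) depth=16
  Q 51.118.101.6: descend 001100110111 ; hops seen [H1] ; pick H1
  + 65.46.16.0/20 (H0) depth=20
  + 65.46.20.0/23 (H2) depth=23
  Q 65.46.20.54: descend 01000001001011100001010 ; hops seen [H0,H2] ; pick H2
  + 51.124.223.20/32 (H2) depth=32
  + 65.46.16.0/20 (H4) depth=20
  + 65.46.16.0/20 (H0) depth=20

== LOOKUPS ==
["H1","H4","no-route","no-route","H5","H5","H3","H3","H3","H1","H2"]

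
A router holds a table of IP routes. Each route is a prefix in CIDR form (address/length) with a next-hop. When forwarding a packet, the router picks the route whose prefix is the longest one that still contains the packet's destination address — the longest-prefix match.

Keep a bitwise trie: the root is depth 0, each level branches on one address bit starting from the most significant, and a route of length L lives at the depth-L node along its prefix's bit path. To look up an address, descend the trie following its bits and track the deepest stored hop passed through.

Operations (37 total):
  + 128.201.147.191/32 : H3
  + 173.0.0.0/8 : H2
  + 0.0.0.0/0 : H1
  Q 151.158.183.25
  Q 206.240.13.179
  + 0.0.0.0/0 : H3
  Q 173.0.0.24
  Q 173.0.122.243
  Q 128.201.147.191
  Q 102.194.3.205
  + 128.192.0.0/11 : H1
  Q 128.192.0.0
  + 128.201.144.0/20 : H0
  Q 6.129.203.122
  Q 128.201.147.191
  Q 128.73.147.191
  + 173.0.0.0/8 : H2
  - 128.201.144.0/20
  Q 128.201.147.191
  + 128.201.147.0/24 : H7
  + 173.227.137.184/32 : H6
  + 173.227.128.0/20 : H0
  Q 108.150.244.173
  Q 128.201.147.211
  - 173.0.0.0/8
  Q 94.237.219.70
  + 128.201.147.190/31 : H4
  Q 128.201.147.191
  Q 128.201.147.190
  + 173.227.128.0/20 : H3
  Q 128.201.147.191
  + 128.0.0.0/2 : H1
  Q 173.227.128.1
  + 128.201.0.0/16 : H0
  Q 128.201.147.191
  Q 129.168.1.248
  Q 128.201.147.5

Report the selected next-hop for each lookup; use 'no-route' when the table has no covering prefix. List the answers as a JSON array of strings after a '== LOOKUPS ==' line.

Process each operation:
  + 128.201.147.191/32 (H3) depth=32
  + 173.0.0.0/8 (H2) depth=8
  + 0.0.0.0/0 (H1) depth=0
  Q 151.158.183.25: descend 100 ; hops seen [H1] ; pick H1
  Q 206.240.13.179: descend 1 ; hops seen [H1] ; pick H1
  + 0.0.0.0/0 (H3) depth=0
  Q 173.0.0.24: descend 10101101 ; hops seen [H3,H2] ; pick H2
  Q 173.0.122.243: descend 10101101 ; hops seen [H3,H2] ; pick H2
  Q 128.201.147.191: descend 10000000110010011001001110111111 ; hops seen [H3,H3] ; pick H3
  Q 102.194.3.205: descend ε ; hops seen [H3] ; pick H3
  + 128.192.0.0/11 (H1) depth=11
  Q 128.192.0.0: descend 100000001100 ; hops seen [H3,H1] ; pick H1
  + 128.201.144.0/20 (H0) depth=20
  Q 6.129.203.122: descend ε ; hops seen [H3] ; pick H3
  Q 128.201.147.191: descend 10000000110010011001001110111111 ; hops seen [H3,H1,H0,H3] ; pick H3
  Q 128.73.147.191: descend 10000000 ; hops seen [H3] ; pick H3
  + 173.0.0.0/8 (H2) depth=8
  - 128.201.144.0/20 clear@20
  Q 128.201.147.191: descend 10000000110010011001001110111111 ; hops seen [H3,H1,H3] ; pick H3
  + 128.201.147.0/24 (H7) depth=24
  + 173.227.137.184/32 (H6) depth=32
  + 173.227.128.0/20 (H0) depth=20
  Q 108.150.244.173: descend ε ; hops seen [H3] ; pick H3
  Q 128.201.147.211: descend 1000000011001001100100111 ; hops seen [H3,H1,H7] ; pick H7
  - 173.0.0.0/8 clear@8
  Q 94.237.219.70: descend ε ; hops seen [H3] ; pick H3
  + 128.201.147.190/31 (H4) depth=31
  Q 128.201.147.191: descend 10000000110010011001001110111111 ; hops seen [H3,H1,H7,H4,H3] ; pick H3
  Q 128.201.147.190: descend 1000000011001001100100111011111 ; hops seen [H3,H1,H7,H4] ; pick H4
  + 173.227.128.0/20 (H3) depth=20
  Q 128.201.147.191: descend 10000000110010011001001110111111 ; hops seen [H3,H1,H7,H4,H3] ; pick H3
  + 128.0.0.0/2 (H1) depth=2
  Q 173.227.128.1: descend 10101101111000111000 ; hops seen [H3,H1,H3] ; pick H3
  + 128.201.0.0/16 (H0) depth=16
  Q 128.201.147.191: descend 10000000110010011001001110111111 ; hops seen [H3,H1,H1,H0,H7,H4,H3] ; pick H3
  Q 129.168.1.248: descend 1000000 ; hops seen [H3,H1] ; pick H1
  Q 128.201.147.5: descend 100000001100100110010011 ; hops seen [H3,H1,H1,H0,H7] ; pick H7

== LOOKUPS ==
["H1","H1","H2","H2","H3","H3","H1","H3","H3","H3","H3","H3","H7","H3","H3","H4","H3","H3","H3","H1","H7"]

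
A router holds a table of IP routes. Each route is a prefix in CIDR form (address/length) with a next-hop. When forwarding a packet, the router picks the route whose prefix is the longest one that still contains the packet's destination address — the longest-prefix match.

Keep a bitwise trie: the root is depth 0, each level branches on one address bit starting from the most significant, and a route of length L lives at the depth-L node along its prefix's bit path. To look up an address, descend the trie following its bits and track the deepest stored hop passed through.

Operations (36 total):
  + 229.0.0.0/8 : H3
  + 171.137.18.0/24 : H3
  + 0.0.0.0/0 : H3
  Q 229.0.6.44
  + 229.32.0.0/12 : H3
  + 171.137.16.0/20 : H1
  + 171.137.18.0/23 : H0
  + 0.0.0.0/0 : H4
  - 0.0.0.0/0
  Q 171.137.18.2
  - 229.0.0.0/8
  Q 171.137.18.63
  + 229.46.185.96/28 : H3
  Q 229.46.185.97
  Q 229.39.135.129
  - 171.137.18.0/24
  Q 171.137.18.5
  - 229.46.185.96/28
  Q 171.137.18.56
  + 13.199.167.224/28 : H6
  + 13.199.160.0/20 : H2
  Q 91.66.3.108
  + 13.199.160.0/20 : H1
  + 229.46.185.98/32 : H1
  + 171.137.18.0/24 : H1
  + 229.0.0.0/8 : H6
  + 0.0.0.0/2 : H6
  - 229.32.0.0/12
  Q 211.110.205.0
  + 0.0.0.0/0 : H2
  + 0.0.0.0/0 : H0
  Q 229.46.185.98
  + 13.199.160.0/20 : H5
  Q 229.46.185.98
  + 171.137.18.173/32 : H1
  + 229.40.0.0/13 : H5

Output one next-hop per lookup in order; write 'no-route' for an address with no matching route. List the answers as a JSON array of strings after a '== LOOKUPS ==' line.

Trace:
  + 229.0.0.0/8 (H3) depth=8
  + 171.137.18.0/24 (H3) depth=24
  + 0.0.0.0/0 (H3) depth=0
  Q 229.0.6.44: descend 11100101 ; hops seen [H3,H3] ; pick H3
  + 229.32.0.0/12 (H3) depth=12
  + 171.137.16.0/20 (H1) depth=20
  + 171.137.18.0/23 (H0) depth=23
  + 0.0.0.0/0 (H4) depth=0
  - 0.0.0.0/0 clear@0
  Q 171.137.18.2: descend 101010111000100100010010 ; hops seen [H1,H0,H3] ; pick H3
  - 229.0.0.0/8 clear@8
  Q 171.137.18.63: descend 101010111000100100010010 ; hops seen [H1,H0,H3] ; pick H3
  + 229.46.185.96/28 (H3) depth=28
  Q 229.46.185.97: descend 1110010100101110101110010110 ; hops seen [H3,H3] ; pick H3
  Q 229.39.135.129: descend 111001010010 ; hops seen [H3] ; pick H3
  - 171.137.18.0/24 clear@24
  Q 171.137.18.5: descend 101010111000100100010010 ; hops seen [H1,H0] ; pick H0
  - 229.46.185.96/28 clear@28
  Q 171.137.18.56: descend 101010111000100100010010 ; hops seen [H1,H0] ; pick H0
  + 13.199.167.224/28 (H6) depth=28
  + 13.199.160.0/20 (H2) depth=20
  Q 91.66.3.108: descend 0 ; hops seen [∅] ; pick no-route
  + 13.199.160.0/20 (H1) depth=20
  + 229.46.185.98/32 (H1) depth=32
  + 171.137.18.0/24 (H1) depth=24
  + 229.0.0.0/8 (H6) depth=8
  + 0.0.0.0/2 (H6) depth=2
  - 229.32.0.0/12 clear@12
  Q 211.110.205.0: descend 11 ; hops seen [∅] ; pick no-route
  + 0.0.0.0/0 (H2) depth=0
  + 0.0.0.0/0 (H0) depth=0
  Q 229.46.185.98: descend 11100101001011101011100101100010 ; hops seen [H0,H6,H1] ; pick H1
  + 13.199.160.0/20 (H5) depth=20
  Q 229.46.185.98: descend 11100101001011101011100101100010 ; hops seen [H0,H6,H1] ; pick H1
  + 171.137.18.173/32 (H1) depth=32
  + 229.40.0.0/13 (H5) depth=13

== LOOKUPS ==
["H3","H3","H3","H3","H3","H0","H0","no-route","no-route","H1","H1"]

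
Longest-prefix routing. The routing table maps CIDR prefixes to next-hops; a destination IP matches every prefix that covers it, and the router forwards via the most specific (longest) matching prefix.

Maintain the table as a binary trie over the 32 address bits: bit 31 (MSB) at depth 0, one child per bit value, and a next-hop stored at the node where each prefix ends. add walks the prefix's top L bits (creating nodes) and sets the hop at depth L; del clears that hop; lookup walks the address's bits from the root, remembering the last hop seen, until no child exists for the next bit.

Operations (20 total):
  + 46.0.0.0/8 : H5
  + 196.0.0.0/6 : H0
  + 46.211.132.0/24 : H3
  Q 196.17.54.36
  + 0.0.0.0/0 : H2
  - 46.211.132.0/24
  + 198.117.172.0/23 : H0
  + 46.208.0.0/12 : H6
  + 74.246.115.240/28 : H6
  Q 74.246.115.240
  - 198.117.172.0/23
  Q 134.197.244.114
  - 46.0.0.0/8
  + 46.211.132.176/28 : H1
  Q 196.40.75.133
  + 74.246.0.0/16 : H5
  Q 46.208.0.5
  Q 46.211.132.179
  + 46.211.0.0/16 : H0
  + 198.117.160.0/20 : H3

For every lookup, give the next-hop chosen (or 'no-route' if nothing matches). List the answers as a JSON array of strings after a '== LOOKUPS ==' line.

Apply in order:
  + 46.0.0.0/8 (H5) depth=8
  + 196.0.0.0/6 (H0) depth=6
  + 46.211.132.0/24 (H3) depth=24
  ? 196.17.54.36  path d0:-→d1:-→d2:-→d3:-→d4:-→d5:-→d6:H0  best=H0
  + 0.0.0.0/0 (H2) depth=0
  del 46.211.132.0/24 (clear depth 24)
  + 198.117.172.0/23 (H0) depth=23
  + 46.208.0.0/12 (H6) depth=12
  + 74.246.115.240/28 (H6) depth=28
  ? 74.246.115.240  path d0:H2→d1:-→d2:-→d3:-→d4:-→d5:-→d6:-→d7:-→d8:-→d9:-→d10:-→d11:-→d12:-→d13:-→d14:-→d15:-→d16:-→d17:-→d18:-→d19:-→d20:-→d21:-→d22:-→d23:-→d24:-→d25:-→d26:-→d27:-→d28:H6  best=H6
  del 198.117.172.0/23 (clear depth 23)
  ? 134.197.244.114  path d0:H2→d1:-  best=H2
  del 46.0.0.0/8 (clear depth 8)
  + 46.211.132.176/28 (H1) depth=28
  ? 196.40.75.133  path d0:H2→d1:-→d2:-→d3:-→d4:-→d5:-→d6:H0  best=H0
  + 74.246.0.0/16 (H5) depth=16
  ? 46.208.0.5  path d0:H2→d1:-→d2:-→d3:-→d4:-→d5:-→d6:-→d7:-→d8:-→d9:-→d10:-→d11:-→d12:H6→d13:-→d14:-  best=H6
  ? 46.211.132.179  path d0:H2→d1:-→d2:-→d3:-→d4:-→d5:-→d6:-→d7:-→d8:-→d9:-→d10:-→d11:-→d12:H6→d13:-→d14:-→d15:-→d16:-→d17:-→d18:-→d19:-→d20:-→d21:-→d22:-→d23:-→d24:-→d25:-→d26:-→d27:-→d28:H1  best=H1
  + 46.211.0.0/16 (H0) depth=16
  + 198.117.160.0/20 (H3) depth=20

== LOOKUPS ==
["H0","H6","H2","H0","H6","H1"]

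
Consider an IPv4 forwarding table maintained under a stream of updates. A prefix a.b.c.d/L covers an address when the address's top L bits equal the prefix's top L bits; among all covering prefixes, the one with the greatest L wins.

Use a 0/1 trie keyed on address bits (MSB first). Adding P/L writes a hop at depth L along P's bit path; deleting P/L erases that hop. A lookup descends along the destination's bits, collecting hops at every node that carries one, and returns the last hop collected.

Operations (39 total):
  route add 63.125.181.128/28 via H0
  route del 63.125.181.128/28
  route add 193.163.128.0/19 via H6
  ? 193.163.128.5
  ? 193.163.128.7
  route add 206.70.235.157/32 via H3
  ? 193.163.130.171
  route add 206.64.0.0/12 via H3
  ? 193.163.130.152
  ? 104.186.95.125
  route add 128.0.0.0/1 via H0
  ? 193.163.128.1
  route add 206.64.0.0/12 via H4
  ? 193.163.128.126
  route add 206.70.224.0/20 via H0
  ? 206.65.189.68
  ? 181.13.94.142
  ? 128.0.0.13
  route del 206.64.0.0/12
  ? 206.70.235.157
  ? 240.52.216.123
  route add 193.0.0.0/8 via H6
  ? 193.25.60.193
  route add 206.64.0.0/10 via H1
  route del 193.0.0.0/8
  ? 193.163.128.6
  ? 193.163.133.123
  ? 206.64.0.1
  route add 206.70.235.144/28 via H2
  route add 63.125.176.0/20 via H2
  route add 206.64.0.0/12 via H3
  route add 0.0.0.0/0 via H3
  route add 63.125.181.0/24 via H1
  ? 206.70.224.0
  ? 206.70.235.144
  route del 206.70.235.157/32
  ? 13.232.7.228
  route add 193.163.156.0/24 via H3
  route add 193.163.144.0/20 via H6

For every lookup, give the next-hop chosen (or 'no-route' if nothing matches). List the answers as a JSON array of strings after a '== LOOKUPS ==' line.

Trace:
  + 63.125.181.128/28 (H0) depth=28
  - 63.125.181.128/28 clear@28
  + 193.163.128.0/19 (H6) depth=19
  Q 193.163.128.5: descend 1100000110100011100 ; hops seen [H6] ; pick H6
  Q 193.163.128.7: descend 1100000110100011100 ; hops seen [H6] ; pick H6
  + 206.70.235.157/32 (H3) depth=32
  Q 193.163.130.171: descend 1100000110100011100 ; hops seen [H6] ; pick H6
  + 206.64.0.0/12 (H3) depth=12
  Q 193.163.130.152: descend 1100000110100011100 ; hops seen [H6] ; pick H6
  Q 104.186.95.125: descend 0 ; hops seen [∅] ; pick no-route
  + 128.0.0.0/1 (H0) depth=1
  Q 193.163.128.1: descend 1100000110100011100 ; hops seen [H0,H6] ; pick H6
  + 206.64.0.0/12 (H4) depth=12
  Q 193.163.128.126: descend 1100000110100011100 ; hops seen [H0,H6] ; pick H6
  + 206.70.224.0/20 (H0) depth=20
  Q 206.65.189.68: descend 1100111001000 ; hops seen [H0,H4] ; pick H4
  Q 181.13.94.142: descend 1 ; hops seen [H0] ; pick H0
  Q 128.0.0.13: descend 1 ; hops seen [H0] ; pick H0
  - 206.64.0.0/12 clear@12
  Q 206.70.235.157: descend 11001110010001101110101110011101 ; hops seen [H0,H0,H3] ; pick H3
  Q 240.52.216.123: descend 11 ; hops seen [H0] ; pick H0
  + 193.0.0.0/8 (H6) depth=8
  Q 193.25.60.193: descend 11000001 ; hops seen [H0,H6] ; pick H6
  + 206.64.0.0/10 (H1) depth=10
  - 193.0.0.0/8 clear@8
  Q 193.163.128.6: descend 1100000110100011100 ; hops seen [H0,H6] ; pick H6
  Q 193.163.133.123: descend 1100000110100011100 ; hops seen [H0,H6] ; pick H6
  Q 206.64.0.1: descend 1100111001000 ; hops seen [H0,H1] ; pick H1
  + 206.70.235.144/28 (H2) depth=28
  + 63.125.176.0/20 (H2) depth=20
  + 206.64.0.0/12 (H3) depth=12
  + 0.0.0.0/0 (H3) depth=0
  + 63.125.181.0/24 (H1) depth=24
  Q 206.70.224.0: descend 11001110010001101110 ; hops seen [H3,H0,H1,H3,H0] ; pick H0
  Q 206.70.235.144: descend 1100111001000110111010111001 ; hops seen [H3,H0,H1,H3,H0,H2] ; pick H2
  - 206.70.235.157/32 clear@32
  Q 13.232.7.228: descend 00 ; hops seen [H3] ; pick H3
  + 193.163.156.0/24 (H3) depth=24
  + 193.163.144.0/20 (H6) depth=20

== LOOKUPS ==
["H6","H6","H6","H6","no-route","H6","H6","H4","H0","H0","H3","H0","H6","H6","H6","H1","H0","H2","H3"]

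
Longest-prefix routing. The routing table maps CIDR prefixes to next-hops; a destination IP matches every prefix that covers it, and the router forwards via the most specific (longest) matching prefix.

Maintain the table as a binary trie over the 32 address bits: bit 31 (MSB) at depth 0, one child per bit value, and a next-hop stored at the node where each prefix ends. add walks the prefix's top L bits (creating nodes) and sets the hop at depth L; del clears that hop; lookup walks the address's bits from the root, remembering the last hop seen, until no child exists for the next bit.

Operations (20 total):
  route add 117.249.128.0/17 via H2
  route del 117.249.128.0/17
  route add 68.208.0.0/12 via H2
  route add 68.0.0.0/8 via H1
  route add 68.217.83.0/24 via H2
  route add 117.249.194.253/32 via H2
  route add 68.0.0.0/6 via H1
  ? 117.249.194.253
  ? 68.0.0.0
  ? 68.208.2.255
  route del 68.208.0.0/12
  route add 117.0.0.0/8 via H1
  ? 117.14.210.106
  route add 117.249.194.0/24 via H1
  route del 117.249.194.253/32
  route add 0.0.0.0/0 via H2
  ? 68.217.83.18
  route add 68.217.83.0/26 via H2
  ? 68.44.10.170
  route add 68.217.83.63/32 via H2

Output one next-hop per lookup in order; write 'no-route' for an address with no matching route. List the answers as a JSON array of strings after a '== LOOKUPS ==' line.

Process each operation:
  add 117.249.128.0/17 -> H2 at depth 17
  del 117.249.128.0/17 (clear depth 17)
  add 68.208.0.0/12 -> H2 at depth 12
  add 68.0.0.0/8 -> H1 at depth 8
  add 68.217.83.0/24 -> H2 at depth 24
  add 117.249.194.253/32 -> H2 at depth 32
  add 68.0.0.0/6 -> H1 at depth 6
  Q 117.249.194.253: descend 01110101111110011100001011111101 ; hops seen [H2] ; pick H2
  Q 68.0.0.0: descend 01000100 ; hops seen [H1,H1] ; pick H1
  Q 68.208.2.255: descend 010001001101 ; hops seen [H1,H1,H2] ; pick H2
  del 68.208.0.0/12 (clear depth 12)
  add 117.0.0.0/8 -> H1 at depth 8
  Q 117.14.210.106: descend 01110101 ; hops seen [H1] ; pick H1
  add 117.249.194.0/24 -> H1 at depth 24
  del 117.249.194.253/32 (clear depth 32)
  add 0.0.0.0/0 -> H2 at depth 0
  Q 68.217.83.18: descend 010001001101100101010011 ; hops seen [H2,H1,H1,H2] ; pick H2
  add 68.217.83.0/26 -> H2 at depth 26
  Q 68.44.10.170: descend 01000100 ; hops seen [H2,H1,H1] ; pick H1
  add 68.217.83.63/32 -> H2 at depth 32

== LOOKUPS ==
["H2","H1","H2","H1","H2","H1"]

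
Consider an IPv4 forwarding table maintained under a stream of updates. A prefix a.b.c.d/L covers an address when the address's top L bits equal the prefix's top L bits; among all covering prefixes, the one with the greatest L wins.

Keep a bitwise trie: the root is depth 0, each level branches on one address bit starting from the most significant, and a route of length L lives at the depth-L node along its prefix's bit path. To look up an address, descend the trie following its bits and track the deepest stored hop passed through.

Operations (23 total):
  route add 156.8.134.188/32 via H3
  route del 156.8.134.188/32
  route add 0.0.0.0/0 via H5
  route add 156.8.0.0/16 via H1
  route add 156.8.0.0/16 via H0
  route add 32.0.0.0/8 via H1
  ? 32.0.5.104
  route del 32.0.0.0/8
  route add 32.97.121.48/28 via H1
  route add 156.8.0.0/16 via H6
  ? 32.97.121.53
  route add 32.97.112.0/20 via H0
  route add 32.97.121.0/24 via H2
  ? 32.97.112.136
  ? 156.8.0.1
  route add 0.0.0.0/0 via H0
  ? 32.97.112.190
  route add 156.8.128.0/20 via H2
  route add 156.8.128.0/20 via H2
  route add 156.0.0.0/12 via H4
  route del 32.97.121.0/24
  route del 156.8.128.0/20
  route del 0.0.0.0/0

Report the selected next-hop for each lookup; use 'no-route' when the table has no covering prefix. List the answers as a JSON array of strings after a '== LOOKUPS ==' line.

Process each operation:
  add 156.8.134.188/32 -> H3 at depth 32
  del 156.8.134.188/32 (clear depth 32)
  add 0.0.0.0/0 -> H5 at depth 0
  add 156.8.0.0/16 -> H1 at depth 16
  add 156.8.0.0/16 -> H0 at depth 16
  add 32.0.0.0/8 -> H1 at depth 8
  ? 32.0.5.104  path d0:H5→d1:-→d2:-→d3:-→d4:-→d5:-→d6:-→d7:-→d8:H1  best=H1
  del 32.0.0.0/8 (clear depth 8)
  add 32.97.121.48/28 -> H1 at depth 28
  add 156.8.0.0/16 -> H6 at depth 16
  ? 32.97.121.53  path d0:H5→d1:-→d2:-→d3:-→d4:-→d5:-→d6:-→d7:-→d8:-→d9:-→d10:-→d11:-→d12:-→d13:-→d14:-→d15:-→d16:-→d17:-→d18:-→d19:-→d20:-→d21:-→d22:-→d23:-→d24:-→d25:-→d26:-→d27:-→d28:H1  best=H1
  add 32.97.112.0/20 -> H0 at depth 20
  add 32.97.121.0/24 -> H2 at depth 24
  ? 32.97.112.136  path d0:H5→d1:-→d2:-→d3:-→d4:-→d5:-→d6:-→d7:-→d8:-→d9:-→d10:-→d11:-→d12:-→d13:-→d14:-→d15:-→d16:-→d17:-→d18:-→d19:-→d20:H0  best=H0
  ? 156.8.0.1  path d0:H5→d1:-→d2:-→d3:-→d4:-→d5:-→d6:-→d7:-→d8:-→d9:-→d10:-→d11:-→d12:-→d13:-→d14:-→d15:-→d16:H6  best=H6
  add 0.0.0.0/0 -> H0 at depth 0
  ? 32.97.112.190  path d0:H0→d1:-→d2:-→d3:-→d4:-→d5:-→d6:-→d7:-→d8:-→d9:-→d10:-→d11:-→d12:-→d13:-→d14:-→d15:-→d16:-→d17:-→d18:-→d19:-→d20:H0  best=H0
  add 156.8.128.0/20 -> H2 at depth 20
  add 156.8.128.0/20 -> H2 at depth 20
  add 156.0.0.0/12 -> H4 at depth 12
  del 32.97.121.0/24 (clear depth 24)
  del 156.8.128.0/20 (clear depth 20)
  del 0.0.0.0/0 (clear depth 0)

== LOOKUPS ==
["H1","H1","H0","H6","H0"]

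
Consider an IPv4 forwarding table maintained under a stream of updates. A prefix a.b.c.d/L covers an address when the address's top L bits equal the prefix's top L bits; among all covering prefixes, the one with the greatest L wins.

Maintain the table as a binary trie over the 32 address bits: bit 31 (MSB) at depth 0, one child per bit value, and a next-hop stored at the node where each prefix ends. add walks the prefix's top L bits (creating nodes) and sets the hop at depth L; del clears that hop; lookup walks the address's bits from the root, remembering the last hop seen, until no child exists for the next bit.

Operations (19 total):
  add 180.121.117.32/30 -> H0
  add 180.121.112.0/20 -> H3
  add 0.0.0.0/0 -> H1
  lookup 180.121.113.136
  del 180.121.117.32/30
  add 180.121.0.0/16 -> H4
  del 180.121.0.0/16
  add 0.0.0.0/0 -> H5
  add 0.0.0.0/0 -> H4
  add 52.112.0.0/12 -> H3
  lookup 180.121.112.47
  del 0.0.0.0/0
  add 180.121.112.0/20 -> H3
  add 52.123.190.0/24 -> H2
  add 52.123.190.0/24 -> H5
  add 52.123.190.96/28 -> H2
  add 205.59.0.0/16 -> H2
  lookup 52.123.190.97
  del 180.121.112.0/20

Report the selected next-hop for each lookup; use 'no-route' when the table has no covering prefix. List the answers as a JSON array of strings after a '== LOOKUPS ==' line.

Process each operation:
  + 180.121.117.32/30 (H0) depth=30
  + 180.121.112.0/20 (H3) depth=20
  + 0.0.0.0/0 (H1) depth=0
  Q 180.121.113.136: descend 101101000111100101110 ; hops seen [H1,H3] ; pick H3
  - 180.121.117.32/30 clear@30
  + 180.121.0.0/16 (H4) depth=16
  - 180.121.0.0/16 clear@16
  + 0.0.0.0/0 (H5) depth=0
  + 0.0.0.0/0 (H4) depth=0
  + 52.112.0.0/12 (H3) depth=12
  Q 180.121.112.47: descend 101101000111100101110 ; hops seen [H4,H3] ; pick H3
  - 0.0.0.0/0 clear@0
  + 180.121.112.0/20 (H3) depth=20
  + 52.123.190.0/24 (H2) depth=24
  + 52.123.190.0/24 (H5) depth=24
  + 52.123.190.96/28 (H2) depth=28
  + 205.59.0.0/16 (H2) depth=16
  Q 52.123.190.97: descend 0011010001111011101111100110 ; hops seen [H3,H5,H2] ; pick H2
  - 180.121.112.0/20 clear@20

== LOOKUPS ==
["H3","H3","H2"]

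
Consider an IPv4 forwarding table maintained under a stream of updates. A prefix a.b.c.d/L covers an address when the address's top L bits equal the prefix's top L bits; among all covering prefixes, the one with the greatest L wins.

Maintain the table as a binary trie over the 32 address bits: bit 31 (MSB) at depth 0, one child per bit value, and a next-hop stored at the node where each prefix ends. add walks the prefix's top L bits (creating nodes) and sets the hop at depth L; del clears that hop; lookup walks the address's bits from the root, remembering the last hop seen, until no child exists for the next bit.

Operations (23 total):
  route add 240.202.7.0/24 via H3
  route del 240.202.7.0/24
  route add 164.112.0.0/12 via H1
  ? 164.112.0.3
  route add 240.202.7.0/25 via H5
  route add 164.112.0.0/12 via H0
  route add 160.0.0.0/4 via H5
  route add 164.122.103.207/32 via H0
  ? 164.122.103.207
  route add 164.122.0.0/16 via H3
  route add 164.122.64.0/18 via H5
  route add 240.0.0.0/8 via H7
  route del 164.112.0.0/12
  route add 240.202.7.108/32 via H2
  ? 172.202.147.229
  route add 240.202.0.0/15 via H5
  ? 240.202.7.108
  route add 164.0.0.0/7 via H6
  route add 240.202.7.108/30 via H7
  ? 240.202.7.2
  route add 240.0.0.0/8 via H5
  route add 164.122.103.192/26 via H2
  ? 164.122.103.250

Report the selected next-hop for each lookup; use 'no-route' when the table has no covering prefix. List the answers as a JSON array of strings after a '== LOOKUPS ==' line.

Process each operation:
  add 240.202.7.0/24 -> H3 at depth 24
  del 240.202.7.0/24 (clear depth 24)
  add 164.112.0.0/12 -> H1 at depth 12
  lookup 164.112.0.3: bits 101001000111 walk d0:-→d1:-→d2:-→d3:-→d4:-→d5:-→d6:-→d7:-→d8:-→d9:-→d10:-→d11:-→d12:H1 -> H1
  add 240.202.7.0/25 -> H5 at depth 25
  add 164.112.0.0/12 -> H0 at depth 12
  add 160.0.0.0/4 -> H5 at depth 4
  add 164.122.103.207/32 -> H0 at depth 32
  lookup 164.122.103.207: bits 10100100011110100110011111001111 walk d0:-→d1:-→d2:-→d3:-→d4:H5→d5:-→d6:-→d7:-→d8:-→d9:-→d10:-→d11:-→d12:H0→d13:-→d14:-→d15:-→d16:-→d17:-→d18:-→d19:-→d20:-→d21:-→d22:-→d23:-→d24:-→d25:-→d26:-→d27:-→d28:-→d29:-→d30:-→d31:-→d32:H0 -> H0
  add 164.122.0.0/16 -> H3 at depth 16
  add 164.122.64.0/18 -> H5 at depth 18
  add 240.0.0.0/8 -> H7 at depth 8
  del 164.112.0.0/12 (clear depth 12)
  add 240.202.7.108/32 -> H2 at depth 32
  lookup 172.202.147.229: bits 1010 walk d0:-→d1:-→d2:-→d3:-→d4:H5 -> H5
  add 240.202.0.0/15 -> H5 at depth 15
  lookup 240.202.7.108: bits 11110000110010100000011101101100 walk d0:-→d1:-→d2:-→d3:-→d4:-→d5:-→d6:-→d7:-→d8:H7→d9:-→d10:-→d11:-→d12:-→d13:-→d14:-→d15:H5→d16:-→d17:-→d18:-→d19:-→d20:-→d21:-→d22:-→d23:-→d24:-→d25:H5→d26:-→d27:-→d28:-→d29:-→d30:-→d31:-→d32:H2 -> H2
  add 164.0.0.0/7 -> H6 at depth 7
  add 240.202.7.108/30 -> H7 at depth 30
  lookup 240.202.7.2: bits 1111000011001010000001110 walk d0:-→d1:-→d2:-→d3:-→d4:-→d5:-→d6:-→d7:-→d8:H7→d9:-→d10:-→d11:-→d12:-→d13:-→d14:-→d15:H5→d16:-→d17:-→d18:-→d19:-→d20:-→d21:-→d22:-→d23:-→d24:-→d25:H5 -> H5
  add 240.0.0.0/8 -> H5 at depth 8
  add 164.122.103.192/26 -> H2 at depth 26
  lookup 164.122.103.250: bits 10100100011110100110011111 walk d0:-→d1:-→d2:-→d3:-→d4:H5→d5:-→d6:-→d7:H6→d8:-→d9:-→d10:-→d11:-→d12:-→d13:-→d14:-→d15:-→d16:H3→d17:-→d18:H5→d19:-→d20:-→d21:-→d22:-→d23:-→d24:-→d25:-→d26:H2 -> H2

== LOOKUPS ==
["H1","H0","H5","H2","H5","H2"]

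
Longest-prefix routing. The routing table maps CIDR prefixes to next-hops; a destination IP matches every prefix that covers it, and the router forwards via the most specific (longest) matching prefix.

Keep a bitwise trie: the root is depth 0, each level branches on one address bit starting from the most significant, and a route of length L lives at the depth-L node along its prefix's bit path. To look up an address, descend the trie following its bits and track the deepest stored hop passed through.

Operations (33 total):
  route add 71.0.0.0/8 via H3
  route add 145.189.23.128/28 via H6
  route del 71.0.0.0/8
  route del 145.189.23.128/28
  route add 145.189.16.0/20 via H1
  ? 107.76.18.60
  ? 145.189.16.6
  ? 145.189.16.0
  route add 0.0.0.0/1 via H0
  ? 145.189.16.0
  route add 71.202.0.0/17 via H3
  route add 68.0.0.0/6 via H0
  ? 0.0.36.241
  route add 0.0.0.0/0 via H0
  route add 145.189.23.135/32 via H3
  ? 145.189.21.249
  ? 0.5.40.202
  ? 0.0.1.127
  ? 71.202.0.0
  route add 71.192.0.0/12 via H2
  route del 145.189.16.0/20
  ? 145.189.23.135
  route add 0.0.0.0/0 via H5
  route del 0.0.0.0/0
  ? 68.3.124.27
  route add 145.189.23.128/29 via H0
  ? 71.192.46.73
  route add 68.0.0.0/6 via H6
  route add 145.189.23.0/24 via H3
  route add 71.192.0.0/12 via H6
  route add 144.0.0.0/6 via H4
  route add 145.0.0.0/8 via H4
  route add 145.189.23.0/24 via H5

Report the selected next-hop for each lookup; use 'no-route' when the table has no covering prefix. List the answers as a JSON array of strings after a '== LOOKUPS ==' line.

Trace:
  add 71.0.0.0/8 -> H3 at depth 8
  add 145.189.23.128/28 -> H6 at depth 28
  - 71.0.0.0/8 clear@8
  - 145.189.23.128/28 clear@28
  add 145.189.16.0/20 -> H1 at depth 20
  Q 107.76.18.60: descend 01 ; hops seen [∅] ; pick no-route
  Q 145.189.16.6: descend 100100011011110100010 ; hops seen [H1] ; pick H1
  Q 145.189.16.0: descend 100100011011110100010 ; hops seen [H1] ; pick H1
  add 0.0.0.0/1 -> H0 at depth 1
  Q 145.189.16.0: descend 100100011011110100010 ; hops seen [H1] ; pick H1
  add 71.202.0.0/17 -> H3 at depth 17
  add 68.0.0.0/6 -> H0 at depth 6
  Q 0.0.36.241: descend 0 ; hops seen [H0] ; pick H0
  add 0.0.0.0/0 -> H0 at depth 0
  add 145.189.23.135/32 -> H3 at depth 32
  Q 145.189.21.249: descend 1001000110111101000101 ; hops seen [H0,H1] ; pick H1
  Q 0.5.40.202: descend 0 ; hops seen [H0,H0] ; pick H0
  Q 0.0.1.127: descend 0 ; hops seen [H0,H0] ; pick H0
  Q 71.202.0.0: descend 01000111110010100 ; hops seen [H0,H0,H0,H3] ; pick H3
  add 71.192.0.0/12 -> H2 at depth 12
  - 145.189.16.0/20 clear@20
  Q 145.189.23.135: descend 10010001101111010001011110000111 ; hops seen [H0,H3] ; pick H3
  add 0.0.0.0/0 -> H5 at depth 0
  - 0.0.0.0/0 clear@0
  Q 68.3.124.27: descend 010001 ; hops seen [H0,H0] ; pick H0
  add 145.189.23.128/29 -> H0 at depth 29
  Q 71.192.46.73: descend 010001111100 ; hops seen [H0,H0,H2] ; pick H2
  add 68.0.0.0/6 -> H6 at depth 6
  add 145.189.23.0/24 -> H3 at depth 24
  add 71.192.0.0/12 -> H6 at depth 12
  add 144.0.0.0/6 -> H4 at depth 6
  add 145.0.0.0/8 -> H4 at depth 8
  add 145.189.23.0/24 -> H5 at depth 24

== LOOKUPS ==
["no-route","H1","H1","H1","H0","H1","H0","H0","H3","H3","H0","H2"]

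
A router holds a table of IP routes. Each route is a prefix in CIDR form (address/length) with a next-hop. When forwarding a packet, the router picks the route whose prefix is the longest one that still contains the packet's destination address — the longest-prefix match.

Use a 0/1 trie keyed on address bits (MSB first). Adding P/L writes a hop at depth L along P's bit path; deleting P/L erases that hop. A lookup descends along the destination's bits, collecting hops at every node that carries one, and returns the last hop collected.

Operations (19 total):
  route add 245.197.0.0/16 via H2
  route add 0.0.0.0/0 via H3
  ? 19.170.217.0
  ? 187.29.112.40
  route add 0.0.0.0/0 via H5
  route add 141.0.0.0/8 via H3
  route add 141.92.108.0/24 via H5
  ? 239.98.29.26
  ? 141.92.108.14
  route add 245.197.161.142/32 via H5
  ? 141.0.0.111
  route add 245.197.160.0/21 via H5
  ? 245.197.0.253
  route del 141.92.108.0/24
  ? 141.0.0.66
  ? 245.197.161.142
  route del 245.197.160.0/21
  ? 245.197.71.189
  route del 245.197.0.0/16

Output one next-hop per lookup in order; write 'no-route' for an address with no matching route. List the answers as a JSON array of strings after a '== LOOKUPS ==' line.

Apply in order:
  + 245.197.0.0/16 (H2) depth=16
  + 0.0.0.0/0 (H3) depth=0
  Q 19.170.217.0: descend ε ; hops seen [H3] ; pick H3
  Q 187.29.112.40: descend 1 ; hops seen [H3] ; pick H3
  + 0.0.0.0/0 (H5) depth=0
  + 141.0.0.0/8 (H3) depth=8
  + 141.92.108.0/24 (H5) depth=24
  Q 239.98.29.26: descend 111 ; hops seen [H5] ; pick H5
  Q 141.92.108.14: descend 100011010101110001101100 ; hops seen [H5,H3,H5] ; pick H5
  + 245.197.161.142/32 (H5) depth=32
  Q 141.0.0.111: descend 100011010 ; hops seen [H5,H3] ; pick H3
  + 245.197.160.0/21 (H5) depth=21
  Q 245.197.0.253: descend 1111010111000101 ; hops seen [H5,H2] ; pick H2
  - 141.92.108.0/24 clear@24
  Q 141.0.0.66: descend 100011010 ; hops seen [H5,H3] ; pick H3
  Q 245.197.161.142: descend 11110101110001011010000110001110 ; hops seen [H5,H2,H5,H5] ; pick H5
  - 245.197.160.0/21 clear@21
  Q 245.197.71.189: descend 1111010111000101 ; hops seen [H5,H2] ; pick H2
  - 245.197.0.0/16 clear@16

== LOOKUPS ==
["H3","H3","H5","H5","H3","H2","H3","H5","H2"]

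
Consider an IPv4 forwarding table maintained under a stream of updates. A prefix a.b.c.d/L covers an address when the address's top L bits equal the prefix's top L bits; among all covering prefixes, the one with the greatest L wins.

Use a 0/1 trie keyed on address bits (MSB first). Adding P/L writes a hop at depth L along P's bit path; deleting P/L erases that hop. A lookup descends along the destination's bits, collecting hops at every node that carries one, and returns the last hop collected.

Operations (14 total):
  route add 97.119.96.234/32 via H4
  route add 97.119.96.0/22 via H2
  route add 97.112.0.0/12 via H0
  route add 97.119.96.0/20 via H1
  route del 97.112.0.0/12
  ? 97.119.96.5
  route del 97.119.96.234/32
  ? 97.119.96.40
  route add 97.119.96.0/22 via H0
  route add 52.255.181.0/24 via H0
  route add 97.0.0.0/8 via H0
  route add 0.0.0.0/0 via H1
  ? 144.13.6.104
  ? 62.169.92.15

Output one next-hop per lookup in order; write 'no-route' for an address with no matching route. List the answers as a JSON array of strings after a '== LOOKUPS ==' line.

Process each operation:
  + 97.119.96.234/32 (H4) depth=32
  + 97.119.96.0/22 (H2) depth=22
  + 97.112.0.0/12 (H0) depth=12
  + 97.119.96.0/20 (H1) depth=20
  del 97.112.0.0/12 (clear depth 12)
  Q 97.119.96.5: descend 011000010111011101100000 ; hops seen [H1,H2] ; pick H2
  del 97.119.96.234/32 (clear depth 32)
  Q 97.119.96.40: descend 011000010111011101100000 ; hops seen [H1,H2] ; pick H2
  + 97.119.96.0/22 (H0) depth=22
  + 52.255.181.0/24 (H0) depth=24
  + 97.0.0.0/8 (H0) depth=8
  + 0.0.0.0/0 (H1) depth=0
  Q 144.13.6.104: descend ε ; hops seen [H1] ; pick H1
  Q 62.169.92.15: descend 0011 ; hops seen [H1] ; pick H1

== LOOKUPS ==
["H2","H2","H1","H1"]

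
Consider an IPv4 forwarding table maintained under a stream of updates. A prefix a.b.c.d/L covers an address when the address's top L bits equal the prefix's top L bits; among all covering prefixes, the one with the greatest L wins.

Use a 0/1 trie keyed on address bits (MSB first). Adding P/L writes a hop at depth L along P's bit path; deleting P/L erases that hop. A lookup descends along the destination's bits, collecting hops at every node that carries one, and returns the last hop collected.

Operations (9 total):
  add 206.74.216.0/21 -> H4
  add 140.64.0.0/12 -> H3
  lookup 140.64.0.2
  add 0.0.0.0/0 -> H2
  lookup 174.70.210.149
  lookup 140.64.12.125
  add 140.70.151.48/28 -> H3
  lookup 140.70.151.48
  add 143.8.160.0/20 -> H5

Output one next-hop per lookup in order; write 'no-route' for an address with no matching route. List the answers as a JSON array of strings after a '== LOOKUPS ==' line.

Trace:
  + 206.74.216.0/21 (H4) depth=21
  + 140.64.0.0/12 (H3) depth=12
  lookup 140.64.0.2: bits 100011000100 walk d0:-→d1:-→d2:-→d3:-→d4:-→d5:-→d6:-→d7:-→d8:-→d9:-→d10:-→d11:-→d12:H3 -> H3
  + 0.0.0.0/0 (H2) depth=0
  lookup 174.70.210.149: bits 10 walk d0:H2→d1:-→d2:- -> H2
  lookup 140.64.12.125: bits 100011000100 walk d0:H2→d1:-→d2:-→d3:-→d4:-→d5:-→d6:-→d7:-→d8:-→d9:-→d10:-→d11:-→d12:H3 -> H3
  + 140.70.151.48/28 (H3) depth=28
  lookup 140.70.151.48: bits 1000110001000110100101110011 walk d0:H2→d1:-→d2:-→d3:-→d4:-→d5:-→d6:-→d7:-→d8:-→d9:-→d10:-→d11:-→d12:H3→d13:-→d14:-→d15:-→d16:-→d17:-→d18:-→d19:-→d20:-→d21:-→d22:-→d23:-→d24:-→d25:-→d26:-→d27:-→d28:H3 -> H3
  + 143.8.160.0/20 (H5) depth=20

== LOOKUPS ==
["H3","H2","H3","H3"]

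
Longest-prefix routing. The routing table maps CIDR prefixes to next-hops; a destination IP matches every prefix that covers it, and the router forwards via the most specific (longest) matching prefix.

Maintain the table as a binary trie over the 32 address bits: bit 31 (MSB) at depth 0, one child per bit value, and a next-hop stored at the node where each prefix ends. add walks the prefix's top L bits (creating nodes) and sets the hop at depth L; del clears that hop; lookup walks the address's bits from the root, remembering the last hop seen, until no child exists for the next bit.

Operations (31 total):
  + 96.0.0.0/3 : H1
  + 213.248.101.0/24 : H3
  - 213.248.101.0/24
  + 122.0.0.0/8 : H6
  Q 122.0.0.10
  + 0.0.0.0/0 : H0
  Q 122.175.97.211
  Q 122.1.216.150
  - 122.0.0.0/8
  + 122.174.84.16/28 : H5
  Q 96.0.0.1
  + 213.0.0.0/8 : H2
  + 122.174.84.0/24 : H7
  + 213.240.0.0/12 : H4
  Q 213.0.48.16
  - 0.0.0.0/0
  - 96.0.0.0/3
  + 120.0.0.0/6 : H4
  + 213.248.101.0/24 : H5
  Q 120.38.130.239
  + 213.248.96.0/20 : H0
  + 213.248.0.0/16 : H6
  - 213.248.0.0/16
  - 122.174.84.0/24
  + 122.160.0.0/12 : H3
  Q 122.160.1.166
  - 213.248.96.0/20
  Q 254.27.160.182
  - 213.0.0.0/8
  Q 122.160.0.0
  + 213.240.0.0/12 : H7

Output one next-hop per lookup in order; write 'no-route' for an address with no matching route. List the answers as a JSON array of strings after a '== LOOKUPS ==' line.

Trace:
  + 96.0.0.0/3 (H1) depth=3
  + 213.248.101.0/24 (H3) depth=24
  del 213.248.101.0/24 (clear depth 24)
  + 122.0.0.0/8 (H6) depth=8
  lookup 122.0.0.10: bits 01111010 walk d0:-→d1:-→d2:-→d3:H1→d4:-→d5:-→d6:-→d7:-→d8:H6 -> H6
  + 0.0.0.0/0 (H0) depth=0
  lookup 122.175.97.211: bits 01111010 walk d0:H0→d1:-→d2:-→d3:H1→d4:-→d5:-→d6:-→d7:-→d8:H6 -> H6
  lookup 122.1.216.150: bits 01111010 walk d0:H0→d1:-→d2:-→d3:H1→d4:-→d5:-→d6:-→d7:-→d8:H6 -> H6
  del 122.0.0.0/8 (clear depth 8)
  + 122.174.84.16/28 (H5) depth=28
  lookup 96.0.0.1: bits 011 walk d0:H0→d1:-→d2:-→d3:H1 -> H1
  + 213.0.0.0/8 (H2) depth=8
  + 122.174.84.0/24 (H7) depth=24
  + 213.240.0.0/12 (H4) depth=12
  lookup 213.0.48.16: bits 11010101 walk d0:H0→d1:-→d2:-→d3:-→d4:-→d5:-→d6:-→d7:-→d8:H2 -> H2
  del 0.0.0.0/0 (clear depth 0)
  del 96.0.0.0/3 (clear depth 3)
  + 120.0.0.0/6 (H4) depth=6
  + 213.248.101.0/24 (H5) depth=24
  lookup 120.38.130.239: bits 011110 walk d0:-→d1:-→d2:-→d3:-→d4:-→d5:-→d6:H4 -> H4
  + 213.248.96.0/20 (H0) depth=20
  + 213.248.0.0/16 (H6) depth=16
  del 213.248.0.0/16 (clear depth 16)
  del 122.174.84.0/24 (clear depth 24)
  + 122.160.0.0/12 (H3) depth=12
  lookup 122.160.1.166: bits 011110101010 walk d0:-→d1:-→d2:-→d3:-→d4:-→d5:-→d6:H4→d7:-→d8:-→d9:-→d10:-→d11:-→d12:H3 -> H3
  del 213.248.96.0/20 (clear depth 20)
  lookup 254.27.160.182: bits 11 walk d0:-→d1:-→d2:- -> no-route
  del 213.0.0.0/8 (clear depth 8)
  lookup 122.160.0.0: bits 011110101010 walk d0:-→d1:-→d2:-→d3:-→d4:-→d5:-→d6:H4→d7:-→d8:-→d9:-→d10:-→d11:-→d12:H3 -> H3
  + 213.240.0.0/12 (H7) depth=12

== LOOKUPS ==
["H6","H6","H6","H1","H2","H4","H3","no-route","H3"]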